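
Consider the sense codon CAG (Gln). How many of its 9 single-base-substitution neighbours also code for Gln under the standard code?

1

Position 1: none → 0 synonymous.
Position 2: none → 0 synonymous.
Position 3: CAA → 1 synonymous.
Total: 0 + 0 + 1 = 1.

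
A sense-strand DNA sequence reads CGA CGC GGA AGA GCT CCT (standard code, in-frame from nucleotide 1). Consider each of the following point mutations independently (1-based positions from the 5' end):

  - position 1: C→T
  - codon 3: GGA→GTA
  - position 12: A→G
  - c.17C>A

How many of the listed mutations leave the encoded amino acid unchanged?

1

Codon 1: CGA (Arg) → TGA (Stop) — nonsense.
Codon 3: GGA (Gly) → GTA (Val) — missense.
Codon 4: AGA (Arg) → AGG (Arg) — synonymous.
Codon 6: CCT (Pro) → CAT (His) — missense.
Synonymous: 1 of 4.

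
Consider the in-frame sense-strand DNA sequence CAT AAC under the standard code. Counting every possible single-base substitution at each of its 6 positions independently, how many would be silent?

Codon 1 (CAT, His): 1 synonymous substitution.
Codon 2 (AAC, Asn): 1 synonymous substitution.
Total: 1 + 1 = 2.

2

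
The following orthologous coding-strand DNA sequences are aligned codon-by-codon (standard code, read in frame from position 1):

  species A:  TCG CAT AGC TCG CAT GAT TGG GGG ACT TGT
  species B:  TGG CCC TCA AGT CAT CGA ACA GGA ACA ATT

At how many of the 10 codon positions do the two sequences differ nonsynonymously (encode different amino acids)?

Codon 1: TCG Ser / TGG Trp — nonsynonymous.
Codon 2: CAT His / CCC Pro — nonsynonymous.
Codon 3: AGC Ser / TCA Ser — synonymous.
Codon 4: TCG Ser / AGT Ser — synonymous.
Codon 5: CAT His / CAT His — identical.
Codon 6: GAT Asp / CGA Arg — nonsynonymous.
Codon 7: TGG Trp / ACA Thr — nonsynonymous.
Codon 8: GGG Gly / GGA Gly — synonymous.
Codon 9: ACT Thr / ACA Thr — synonymous.
Codon 10: TGT Cys / ATT Ile — nonsynonymous.
Nonsynonymous differences: 5.

5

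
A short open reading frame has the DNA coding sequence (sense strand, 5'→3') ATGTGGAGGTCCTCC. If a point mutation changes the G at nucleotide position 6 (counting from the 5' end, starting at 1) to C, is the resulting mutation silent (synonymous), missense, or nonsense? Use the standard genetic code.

Position 6 falls in codon 2: TGG → Trp.
After the substitution the codon is TGC → Cys.
Trp ≠ Cys, so this is a missense mutation.

missense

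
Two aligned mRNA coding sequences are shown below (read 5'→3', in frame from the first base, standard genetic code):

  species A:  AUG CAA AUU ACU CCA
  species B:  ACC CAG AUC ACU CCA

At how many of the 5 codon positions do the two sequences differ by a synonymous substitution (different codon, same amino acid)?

Codon 1: AUG Met / ACC Thr — nonsynonymous.
Codon 2: CAA Gln / CAG Gln — synonymous.
Codon 3: AUU Ile / AUC Ile — synonymous.
Codon 4: ACU Thr / ACU Thr — identical.
Codon 5: CCA Pro / CCA Pro — identical.
Synonymous differences: 2.

2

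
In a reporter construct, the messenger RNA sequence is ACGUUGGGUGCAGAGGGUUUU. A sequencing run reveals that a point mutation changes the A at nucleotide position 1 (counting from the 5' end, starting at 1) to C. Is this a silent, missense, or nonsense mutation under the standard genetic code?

Position 1 falls in codon 1: ACG → Thr.
After the substitution the codon is CCG → Pro.
Thr ≠ Pro, so this is a missense mutation.

missense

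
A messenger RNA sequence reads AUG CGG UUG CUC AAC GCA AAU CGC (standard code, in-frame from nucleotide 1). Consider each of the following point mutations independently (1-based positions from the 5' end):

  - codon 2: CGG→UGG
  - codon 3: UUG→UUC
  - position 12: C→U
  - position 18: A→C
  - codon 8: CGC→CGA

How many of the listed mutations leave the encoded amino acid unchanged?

Codon 2: CGG (Arg) → UGG (Trp) — missense.
Codon 3: UUG (Leu) → UUC (Phe) — missense.
Codon 4: CUC (Leu) → CUU (Leu) — synonymous.
Codon 6: GCA (Ala) → GCC (Ala) — synonymous.
Codon 8: CGC (Arg) → CGA (Arg) — synonymous.
Synonymous: 3 of 5.

3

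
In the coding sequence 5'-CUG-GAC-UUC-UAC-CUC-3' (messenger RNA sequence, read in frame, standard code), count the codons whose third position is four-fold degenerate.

Codon 1 CUG (Leu): third position 4-fold.
Codon 2 GAC (Asp): third position 2-fold.
Codon 3 UUC (Phe): third position 2-fold.
Codon 4 UAC (Tyr): third position 2-fold.
Codon 5 CUC (Leu): third position 4-fold.
Four-fold degenerate third positions: 2.

2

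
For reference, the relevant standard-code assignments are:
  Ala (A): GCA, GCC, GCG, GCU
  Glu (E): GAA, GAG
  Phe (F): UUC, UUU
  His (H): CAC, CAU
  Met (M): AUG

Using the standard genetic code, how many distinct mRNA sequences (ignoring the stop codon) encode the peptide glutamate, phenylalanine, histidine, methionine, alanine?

Glu: 2 codons.
Phe: 2 codons.
His: 2 codons.
Met: 1 codon.
Ala: 4 codons.
2 × 2 × 2 × 1 × 4 = 32.

32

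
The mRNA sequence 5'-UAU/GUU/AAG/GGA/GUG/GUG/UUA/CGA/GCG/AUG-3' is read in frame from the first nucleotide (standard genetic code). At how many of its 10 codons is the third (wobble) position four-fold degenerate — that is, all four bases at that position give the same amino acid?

Codon 1 UAU (Tyr): third position 2-fold.
Codon 2 GUU (Val): third position 4-fold.
Codon 3 AAG (Lys): third position 2-fold.
Codon 4 GGA (Gly): third position 4-fold.
Codon 5 GUG (Val): third position 4-fold.
Codon 6 GUG (Val): third position 4-fold.
Codon 7 UUA (Leu): third position 2-fold.
Codon 8 CGA (Arg): third position 4-fold.
Codon 9 GCG (Ala): third position 4-fold.
Codon 10 AUG (Met): third position 1-fold.
Four-fold degenerate third positions: 6.

6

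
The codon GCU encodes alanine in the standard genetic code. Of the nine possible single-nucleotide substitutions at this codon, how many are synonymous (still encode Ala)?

Position 1: none → 0 synonymous.
Position 2: none → 0 synonymous.
Position 3: GCC, GCA, GCG → 3 synonymous.
Total: 0 + 0 + 3 = 3.

3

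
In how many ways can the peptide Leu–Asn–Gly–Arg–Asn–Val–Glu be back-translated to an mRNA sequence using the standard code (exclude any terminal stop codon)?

4608

Leu: 6 codons.
Asn: 2 codons.
Gly: 4 codons.
Arg: 6 codons.
Asn: 2 codons.
Val: 4 codons.
Glu: 2 codons.
6 × 2 × 4 × 6 × 2 × 4 × 2 = 4608.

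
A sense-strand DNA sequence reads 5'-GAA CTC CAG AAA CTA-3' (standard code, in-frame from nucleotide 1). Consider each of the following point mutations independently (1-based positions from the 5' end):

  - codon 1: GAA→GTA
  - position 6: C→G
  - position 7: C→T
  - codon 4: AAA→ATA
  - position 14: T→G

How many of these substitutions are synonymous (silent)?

1

Codon 1: GAA (Glu) → GTA (Val) — missense.
Codon 2: CTC (Leu) → CTG (Leu) — synonymous.
Codon 3: CAG (Gln) → TAG (Stop) — nonsense.
Codon 4: AAA (Lys) → ATA (Ile) — missense.
Codon 5: CTA (Leu) → CGA (Arg) — missense.
Synonymous: 1 of 5.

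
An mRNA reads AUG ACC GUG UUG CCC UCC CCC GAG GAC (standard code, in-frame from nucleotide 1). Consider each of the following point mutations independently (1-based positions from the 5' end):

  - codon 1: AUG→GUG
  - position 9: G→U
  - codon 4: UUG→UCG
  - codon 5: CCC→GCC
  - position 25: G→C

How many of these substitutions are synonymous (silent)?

1

Codon 1: AUG (Met) → GUG (Val) — missense.
Codon 3: GUG (Val) → GUU (Val) — synonymous.
Codon 4: UUG (Leu) → UCG (Ser) — missense.
Codon 5: CCC (Pro) → GCC (Ala) — missense.
Codon 9: GAC (Asp) → CAC (His) — missense.
Synonymous: 1 of 5.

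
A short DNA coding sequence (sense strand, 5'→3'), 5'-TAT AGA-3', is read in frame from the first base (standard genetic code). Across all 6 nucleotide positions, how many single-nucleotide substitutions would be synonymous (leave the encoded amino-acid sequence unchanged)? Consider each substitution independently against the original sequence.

Codon 1 (TAT, Tyr): 1 synonymous substitution.
Codon 2 (AGA, Arg): 2 synonymous substitutions.
Total: 1 + 2 = 3.

3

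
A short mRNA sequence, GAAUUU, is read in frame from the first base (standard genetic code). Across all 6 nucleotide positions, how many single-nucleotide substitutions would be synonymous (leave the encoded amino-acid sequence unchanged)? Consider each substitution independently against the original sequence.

Codon 1 (GAA, Glu): 1 synonymous substitution.
Codon 2 (UUU, Phe): 1 synonymous substitution.
Total: 1 + 1 = 2.

2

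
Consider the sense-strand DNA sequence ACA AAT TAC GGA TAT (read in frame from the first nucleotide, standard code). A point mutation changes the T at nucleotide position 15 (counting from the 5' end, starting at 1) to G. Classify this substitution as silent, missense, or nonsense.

nonsense

Position 15 falls in codon 5: TAT → Tyr.
After the substitution the codon is TAG → Stop.
The new codon is a stop codon, so this is a nonsense mutation.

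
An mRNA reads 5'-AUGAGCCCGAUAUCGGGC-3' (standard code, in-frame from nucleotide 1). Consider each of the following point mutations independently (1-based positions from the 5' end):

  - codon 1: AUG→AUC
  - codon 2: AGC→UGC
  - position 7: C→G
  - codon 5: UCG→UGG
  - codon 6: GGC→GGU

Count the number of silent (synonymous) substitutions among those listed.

Codon 1: AUG (Met) → AUC (Ile) — missense.
Codon 2: AGC (Ser) → UGC (Cys) — missense.
Codon 3: CCG (Pro) → GCG (Ala) — missense.
Codon 5: UCG (Ser) → UGG (Trp) — missense.
Codon 6: GGC (Gly) → GGU (Gly) — synonymous.
Synonymous: 1 of 5.

1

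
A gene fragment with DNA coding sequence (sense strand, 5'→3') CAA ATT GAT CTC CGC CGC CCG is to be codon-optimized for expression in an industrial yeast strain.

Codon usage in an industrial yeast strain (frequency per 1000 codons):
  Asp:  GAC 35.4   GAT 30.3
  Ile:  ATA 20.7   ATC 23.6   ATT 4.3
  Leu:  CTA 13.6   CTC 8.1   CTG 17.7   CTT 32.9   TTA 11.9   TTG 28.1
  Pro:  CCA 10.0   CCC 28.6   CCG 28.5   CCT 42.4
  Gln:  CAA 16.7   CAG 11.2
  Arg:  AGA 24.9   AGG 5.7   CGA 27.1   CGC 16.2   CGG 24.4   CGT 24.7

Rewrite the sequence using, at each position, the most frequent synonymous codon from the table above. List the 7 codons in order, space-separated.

Codon 1 (Gln): best is CAA at 16.7.
Codon 2 (Ile): best is ATC at 23.6.
Codon 3 (Asp): best is GAC at 35.4.
Codon 4 (Leu): best is CTT at 32.9.
Codon 5 (Arg): best is CGA at 27.1.
Codon 6 (Arg): best is CGA at 27.1.
Codon 7 (Pro): best is CCT at 42.4.

CAA ATC GAC CTT CGA CGA CCT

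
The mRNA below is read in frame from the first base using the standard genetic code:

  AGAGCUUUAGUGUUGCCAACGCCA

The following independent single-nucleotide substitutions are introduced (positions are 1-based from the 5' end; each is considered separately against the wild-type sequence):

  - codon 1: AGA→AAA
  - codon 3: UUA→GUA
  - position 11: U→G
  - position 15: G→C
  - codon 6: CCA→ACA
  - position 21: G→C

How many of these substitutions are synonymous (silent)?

1

Codon 1: AGA (Arg) → AAA (Lys) — missense.
Codon 3: UUA (Leu) → GUA (Val) — missense.
Codon 4: GUG (Val) → GGG (Gly) — missense.
Codon 5: UUG (Leu) → UUC (Phe) — missense.
Codon 6: CCA (Pro) → ACA (Thr) — missense.
Codon 7: ACG (Thr) → ACC (Thr) — synonymous.
Synonymous: 1 of 6.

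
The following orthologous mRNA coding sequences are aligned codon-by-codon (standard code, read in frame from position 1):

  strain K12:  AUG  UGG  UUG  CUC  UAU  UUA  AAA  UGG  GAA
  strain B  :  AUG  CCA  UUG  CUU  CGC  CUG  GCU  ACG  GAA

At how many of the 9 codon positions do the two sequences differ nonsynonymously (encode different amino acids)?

4

Codon 1: AUG Met / AUG Met — identical.
Codon 2: UGG Trp / CCA Pro — nonsynonymous.
Codon 3: UUG Leu / UUG Leu — identical.
Codon 4: CUC Leu / CUU Leu — synonymous.
Codon 5: UAU Tyr / CGC Arg — nonsynonymous.
Codon 6: UUA Leu / CUG Leu — synonymous.
Codon 7: AAA Lys / GCU Ala — nonsynonymous.
Codon 8: UGG Trp / ACG Thr — nonsynonymous.
Codon 9: GAA Glu / GAA Glu — identical.
Nonsynonymous differences: 4.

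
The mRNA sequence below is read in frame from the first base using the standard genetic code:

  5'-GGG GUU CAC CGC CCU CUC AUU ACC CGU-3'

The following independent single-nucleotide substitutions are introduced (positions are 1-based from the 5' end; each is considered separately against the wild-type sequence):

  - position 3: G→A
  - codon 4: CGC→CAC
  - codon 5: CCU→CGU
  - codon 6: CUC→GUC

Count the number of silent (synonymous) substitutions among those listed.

Codon 1: GGG (Gly) → GGA (Gly) — synonymous.
Codon 4: CGC (Arg) → CAC (His) — missense.
Codon 5: CCU (Pro) → CGU (Arg) — missense.
Codon 6: CUC (Leu) → GUC (Val) — missense.
Synonymous: 1 of 4.

1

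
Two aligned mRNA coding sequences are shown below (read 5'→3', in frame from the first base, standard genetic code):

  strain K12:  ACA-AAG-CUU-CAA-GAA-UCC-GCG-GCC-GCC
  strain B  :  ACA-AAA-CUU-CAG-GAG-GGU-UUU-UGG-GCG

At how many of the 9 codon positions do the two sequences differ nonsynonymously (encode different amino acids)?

3

Codon 1: ACA Thr / ACA Thr — identical.
Codon 2: AAG Lys / AAA Lys — synonymous.
Codon 3: CUU Leu / CUU Leu — identical.
Codon 4: CAA Gln / CAG Gln — synonymous.
Codon 5: GAA Glu / GAG Glu — synonymous.
Codon 6: UCC Ser / GGU Gly — nonsynonymous.
Codon 7: GCG Ala / UUU Phe — nonsynonymous.
Codon 8: GCC Ala / UGG Trp — nonsynonymous.
Codon 9: GCC Ala / GCG Ala — synonymous.
Nonsynonymous differences: 3.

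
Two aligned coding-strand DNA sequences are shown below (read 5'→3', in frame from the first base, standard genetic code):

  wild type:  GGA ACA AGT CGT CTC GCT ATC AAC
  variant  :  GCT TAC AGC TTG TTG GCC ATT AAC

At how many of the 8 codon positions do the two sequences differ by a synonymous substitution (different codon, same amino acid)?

4

Codon 1: GGA Gly / GCT Ala — nonsynonymous.
Codon 2: ACA Thr / TAC Tyr — nonsynonymous.
Codon 3: AGT Ser / AGC Ser — synonymous.
Codon 4: CGT Arg / TTG Leu — nonsynonymous.
Codon 5: CTC Leu / TTG Leu — synonymous.
Codon 6: GCT Ala / GCC Ala — synonymous.
Codon 7: ATC Ile / ATT Ile — synonymous.
Codon 8: AAC Asn / AAC Asn — identical.
Synonymous differences: 4.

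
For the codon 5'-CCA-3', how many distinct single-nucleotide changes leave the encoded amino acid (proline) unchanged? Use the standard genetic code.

3

Position 1: none → 0 synonymous.
Position 2: none → 0 synonymous.
Position 3: CCT, CCC, CCG → 3 synonymous.
Total: 0 + 0 + 3 = 3.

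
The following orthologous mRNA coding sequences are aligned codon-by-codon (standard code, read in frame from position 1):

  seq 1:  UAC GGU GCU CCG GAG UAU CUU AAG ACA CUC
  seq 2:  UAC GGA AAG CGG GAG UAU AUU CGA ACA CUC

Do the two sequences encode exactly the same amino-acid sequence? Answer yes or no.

Codon 1: UAC Tyr / UAC Tyr — identical.
Codon 2: GGU Gly / GGA Gly — synonymous.
Codon 3: GCU Ala / AAG Lys — nonsynonymous.
Codon 4: CCG Pro / CGG Arg — nonsynonymous.
Codon 5: GAG Glu / GAG Glu — identical.
Codon 6: UAU Tyr / UAU Tyr — identical.
Codon 7: CUU Leu / AUU Ile — nonsynonymous.
Codon 8: AAG Lys / CGA Arg — nonsynonymous.
Codon 9: ACA Thr / ACA Thr — identical.
Codon 10: CUC Leu / CUC Leu — identical.
Nonsynonymous differences: 4 → different protein.

no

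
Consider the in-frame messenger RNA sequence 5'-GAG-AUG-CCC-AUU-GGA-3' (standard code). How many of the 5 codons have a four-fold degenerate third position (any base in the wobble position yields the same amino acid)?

2

Codon 1 GAG (Glu): third position 2-fold.
Codon 2 AUG (Met): third position 1-fold.
Codon 3 CCC (Pro): third position 4-fold.
Codon 4 AUU (Ile): third position 3-fold.
Codon 5 GGA (Gly): third position 4-fold.
Four-fold degenerate third positions: 2.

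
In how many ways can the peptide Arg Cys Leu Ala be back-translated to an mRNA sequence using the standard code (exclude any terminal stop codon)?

Arg: 6 codons.
Cys: 2 codons.
Leu: 6 codons.
Ala: 4 codons.
6 × 2 × 6 × 4 = 288.

288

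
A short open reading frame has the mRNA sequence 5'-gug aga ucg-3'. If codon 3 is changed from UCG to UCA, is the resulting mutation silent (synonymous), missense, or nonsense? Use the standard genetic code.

Position 9 falls in codon 3: UCG → Ser.
After the substitution the codon is UCA → Ser.
Both encode Ser, so the change is synonymous.

silent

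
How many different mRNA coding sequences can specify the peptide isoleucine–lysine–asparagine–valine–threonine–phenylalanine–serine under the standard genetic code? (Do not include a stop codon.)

2304

Ile: 3 codons.
Lys: 2 codons.
Asn: 2 codons.
Val: 4 codons.
Thr: 4 codons.
Phe: 2 codons.
Ser: 6 codons.
3 × 2 × 2 × 4 × 4 × 2 × 6 = 2304.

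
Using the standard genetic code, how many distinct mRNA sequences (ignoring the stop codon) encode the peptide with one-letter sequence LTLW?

144

Leu: 6 codons.
Thr: 4 codons.
Leu: 6 codons.
Trp: 1 codon.
6 × 4 × 6 × 1 = 144.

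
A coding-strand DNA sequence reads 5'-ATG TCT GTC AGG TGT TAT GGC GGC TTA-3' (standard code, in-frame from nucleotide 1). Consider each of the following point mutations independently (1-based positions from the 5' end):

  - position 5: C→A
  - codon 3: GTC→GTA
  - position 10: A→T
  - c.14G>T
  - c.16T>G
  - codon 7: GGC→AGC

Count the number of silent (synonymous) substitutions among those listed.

Codon 2: TCT (Ser) → TAT (Tyr) — missense.
Codon 3: GTC (Val) → GTA (Val) — synonymous.
Codon 4: AGG (Arg) → TGG (Trp) — missense.
Codon 5: TGT (Cys) → TTT (Phe) — missense.
Codon 6: TAT (Tyr) → GAT (Asp) — missense.
Codon 7: GGC (Gly) → AGC (Ser) — missense.
Synonymous: 1 of 6.

1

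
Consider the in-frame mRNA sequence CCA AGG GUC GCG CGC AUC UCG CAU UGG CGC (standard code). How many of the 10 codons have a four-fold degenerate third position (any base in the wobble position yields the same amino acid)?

6

Codon 1 CCA (Pro): third position 4-fold.
Codon 2 AGG (Arg): third position 2-fold.
Codon 3 GUC (Val): third position 4-fold.
Codon 4 GCG (Ala): third position 4-fold.
Codon 5 CGC (Arg): third position 4-fold.
Codon 6 AUC (Ile): third position 3-fold.
Codon 7 UCG (Ser): third position 4-fold.
Codon 8 CAU (His): third position 2-fold.
Codon 9 UGG (Trp): third position 1-fold.
Codon 10 CGC (Arg): third position 4-fold.
Four-fold degenerate third positions: 6.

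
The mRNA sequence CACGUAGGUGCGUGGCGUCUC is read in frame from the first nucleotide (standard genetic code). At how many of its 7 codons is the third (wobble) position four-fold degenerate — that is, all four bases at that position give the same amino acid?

Codon 1 CAC (His): third position 2-fold.
Codon 2 GUA (Val): third position 4-fold.
Codon 3 GGU (Gly): third position 4-fold.
Codon 4 GCG (Ala): third position 4-fold.
Codon 5 UGG (Trp): third position 1-fold.
Codon 6 CGU (Arg): third position 4-fold.
Codon 7 CUC (Leu): third position 4-fold.
Four-fold degenerate third positions: 5.

5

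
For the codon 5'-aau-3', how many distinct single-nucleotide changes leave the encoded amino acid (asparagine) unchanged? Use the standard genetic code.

1

Position 1: none → 0 synonymous.
Position 2: none → 0 synonymous.
Position 3: AAC → 1 synonymous.
Total: 0 + 0 + 1 = 1.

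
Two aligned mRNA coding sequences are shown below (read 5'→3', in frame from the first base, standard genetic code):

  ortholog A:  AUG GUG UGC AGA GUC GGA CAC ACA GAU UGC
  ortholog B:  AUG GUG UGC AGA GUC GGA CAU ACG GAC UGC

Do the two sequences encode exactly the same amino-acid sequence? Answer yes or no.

Codon 1: AUG Met / AUG Met — identical.
Codon 2: GUG Val / GUG Val — identical.
Codon 3: UGC Cys / UGC Cys — identical.
Codon 4: AGA Arg / AGA Arg — identical.
Codon 5: GUC Val / GUC Val — identical.
Codon 6: GGA Gly / GGA Gly — identical.
Codon 7: CAC His / CAU His — synonymous.
Codon 8: ACA Thr / ACG Thr — synonymous.
Codon 9: GAU Asp / GAC Asp — synonymous.
Codon 10: UGC Cys / UGC Cys — identical.
Nonsynonymous differences: 0 → same protein.

yes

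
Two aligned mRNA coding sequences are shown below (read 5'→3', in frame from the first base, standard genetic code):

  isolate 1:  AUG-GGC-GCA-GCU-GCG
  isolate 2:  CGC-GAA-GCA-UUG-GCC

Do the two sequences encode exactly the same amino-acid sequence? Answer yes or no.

no

Codon 1: AUG Met / CGC Arg — nonsynonymous.
Codon 2: GGC Gly / GAA Glu — nonsynonymous.
Codon 3: GCA Ala / GCA Ala — identical.
Codon 4: GCU Ala / UUG Leu — nonsynonymous.
Codon 5: GCG Ala / GCC Ala — synonymous.
Nonsynonymous differences: 3 → different protein.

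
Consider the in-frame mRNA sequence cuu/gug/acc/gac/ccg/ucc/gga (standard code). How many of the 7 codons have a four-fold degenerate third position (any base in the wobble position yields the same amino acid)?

6

Codon 1 CUU (Leu): third position 4-fold.
Codon 2 GUG (Val): third position 4-fold.
Codon 3 ACC (Thr): third position 4-fold.
Codon 4 GAC (Asp): third position 2-fold.
Codon 5 CCG (Pro): third position 4-fold.
Codon 6 UCC (Ser): third position 4-fold.
Codon 7 GGA (Gly): third position 4-fold.
Four-fold degenerate third positions: 6.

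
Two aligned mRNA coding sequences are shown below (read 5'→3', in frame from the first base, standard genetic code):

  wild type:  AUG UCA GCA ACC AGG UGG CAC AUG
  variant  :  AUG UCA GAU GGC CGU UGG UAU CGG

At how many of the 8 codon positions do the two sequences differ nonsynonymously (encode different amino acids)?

Codon 1: AUG Met / AUG Met — identical.
Codon 2: UCA Ser / UCA Ser — identical.
Codon 3: GCA Ala / GAU Asp — nonsynonymous.
Codon 4: ACC Thr / GGC Gly — nonsynonymous.
Codon 5: AGG Arg / CGU Arg — synonymous.
Codon 6: UGG Trp / UGG Trp — identical.
Codon 7: CAC His / UAU Tyr — nonsynonymous.
Codon 8: AUG Met / CGG Arg — nonsynonymous.
Nonsynonymous differences: 4.

4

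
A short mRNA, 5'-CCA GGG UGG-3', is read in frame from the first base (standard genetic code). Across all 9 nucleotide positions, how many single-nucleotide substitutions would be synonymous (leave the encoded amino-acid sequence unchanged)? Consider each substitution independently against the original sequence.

Codon 1 (CCA, Pro): 3 synonymous substitutions.
Codon 2 (GGG, Gly): 3 synonymous substitutions.
Codon 3 (UGG, Trp): 0 synonymous substitutions.
Total: 3 + 3 + 0 = 6.

6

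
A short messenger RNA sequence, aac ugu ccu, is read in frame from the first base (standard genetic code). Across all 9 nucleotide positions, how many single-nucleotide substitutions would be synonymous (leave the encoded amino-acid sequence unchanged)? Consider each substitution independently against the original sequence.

Codon 1 (AAC, Asn): 1 synonymous substitution.
Codon 2 (UGU, Cys): 1 synonymous substitution.
Codon 3 (CCU, Pro): 3 synonymous substitutions.
Total: 1 + 1 + 3 = 5.

5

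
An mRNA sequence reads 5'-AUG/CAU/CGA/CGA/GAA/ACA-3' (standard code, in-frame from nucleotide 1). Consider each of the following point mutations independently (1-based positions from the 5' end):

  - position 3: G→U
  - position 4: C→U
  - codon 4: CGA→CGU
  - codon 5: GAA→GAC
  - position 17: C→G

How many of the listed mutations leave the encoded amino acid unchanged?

Codon 1: AUG (Met) → AUU (Ile) — missense.
Codon 2: CAU (His) → UAU (Tyr) — missense.
Codon 4: CGA (Arg) → CGU (Arg) — synonymous.
Codon 5: GAA (Glu) → GAC (Asp) — missense.
Codon 6: ACA (Thr) → AGA (Arg) — missense.
Synonymous: 1 of 5.

1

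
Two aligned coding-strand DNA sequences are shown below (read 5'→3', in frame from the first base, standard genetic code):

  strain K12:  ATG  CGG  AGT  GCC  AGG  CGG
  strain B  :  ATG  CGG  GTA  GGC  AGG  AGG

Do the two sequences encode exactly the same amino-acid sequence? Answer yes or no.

Codon 1: ATG Met / ATG Met — identical.
Codon 2: CGG Arg / CGG Arg — identical.
Codon 3: AGT Ser / GTA Val — nonsynonymous.
Codon 4: GCC Ala / GGC Gly — nonsynonymous.
Codon 5: AGG Arg / AGG Arg — identical.
Codon 6: CGG Arg / AGG Arg — synonymous.
Nonsynonymous differences: 2 → different protein.

no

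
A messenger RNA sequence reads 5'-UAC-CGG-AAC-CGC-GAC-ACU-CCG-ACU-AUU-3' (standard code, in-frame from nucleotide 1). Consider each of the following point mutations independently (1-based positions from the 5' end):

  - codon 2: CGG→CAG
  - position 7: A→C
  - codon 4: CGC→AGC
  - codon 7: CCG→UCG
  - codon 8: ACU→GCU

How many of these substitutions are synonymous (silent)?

Codon 2: CGG (Arg) → CAG (Gln) — missense.
Codon 3: AAC (Asn) → CAC (His) — missense.
Codon 4: CGC (Arg) → AGC (Ser) — missense.
Codon 7: CCG (Pro) → UCG (Ser) — missense.
Codon 8: ACU (Thr) → GCU (Ala) — missense.
Synonymous: 0 of 5.

0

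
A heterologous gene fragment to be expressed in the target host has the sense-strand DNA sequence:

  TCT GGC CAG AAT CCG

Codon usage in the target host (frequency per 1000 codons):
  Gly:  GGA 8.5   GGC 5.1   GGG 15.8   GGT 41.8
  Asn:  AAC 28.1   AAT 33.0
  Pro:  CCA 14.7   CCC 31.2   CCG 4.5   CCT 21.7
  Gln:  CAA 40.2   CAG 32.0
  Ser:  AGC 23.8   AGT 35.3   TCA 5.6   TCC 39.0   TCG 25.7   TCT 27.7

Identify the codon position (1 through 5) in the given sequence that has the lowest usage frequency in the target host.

Codon 1 TCT (Ser): 27.7 per 1000.
Codon 2 GGC (Gly): 5.1 per 1000.
Codon 3 CAG (Gln): 32.0 per 1000.
Codon 4 AAT (Asn): 33.0 per 1000.
Codon 5 CCG (Pro): 4.5 per 1000.
Lowest frequency is 4.5 at codon 5.

5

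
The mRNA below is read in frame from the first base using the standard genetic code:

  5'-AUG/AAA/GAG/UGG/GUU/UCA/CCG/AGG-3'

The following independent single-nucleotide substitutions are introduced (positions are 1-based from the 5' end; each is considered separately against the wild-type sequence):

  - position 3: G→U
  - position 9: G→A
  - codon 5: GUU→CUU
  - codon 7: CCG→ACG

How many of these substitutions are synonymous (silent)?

Codon 1: AUG (Met) → AUU (Ile) — missense.
Codon 3: GAG (Glu) → GAA (Glu) — synonymous.
Codon 5: GUU (Val) → CUU (Leu) — missense.
Codon 7: CCG (Pro) → ACG (Thr) — missense.
Synonymous: 1 of 4.

1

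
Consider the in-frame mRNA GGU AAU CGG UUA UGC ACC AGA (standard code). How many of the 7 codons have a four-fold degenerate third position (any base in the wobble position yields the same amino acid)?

Codon 1 GGU (Gly): third position 4-fold.
Codon 2 AAU (Asn): third position 2-fold.
Codon 3 CGG (Arg): third position 4-fold.
Codon 4 UUA (Leu): third position 2-fold.
Codon 5 UGC (Cys): third position 2-fold.
Codon 6 ACC (Thr): third position 4-fold.
Codon 7 AGA (Arg): third position 2-fold.
Four-fold degenerate third positions: 3.

3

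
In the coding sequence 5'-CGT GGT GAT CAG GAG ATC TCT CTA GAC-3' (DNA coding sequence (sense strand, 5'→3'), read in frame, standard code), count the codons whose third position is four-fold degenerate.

4

Codon 1 CGT (Arg): third position 4-fold.
Codon 2 GGT (Gly): third position 4-fold.
Codon 3 GAT (Asp): third position 2-fold.
Codon 4 CAG (Gln): third position 2-fold.
Codon 5 GAG (Glu): third position 2-fold.
Codon 6 ATC (Ile): third position 3-fold.
Codon 7 TCT (Ser): third position 4-fold.
Codon 8 CTA (Leu): third position 4-fold.
Codon 9 GAC (Asp): third position 2-fold.
Four-fold degenerate third positions: 4.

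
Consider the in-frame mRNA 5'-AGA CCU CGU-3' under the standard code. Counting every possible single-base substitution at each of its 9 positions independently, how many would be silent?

Codon 1 (AGA, Arg): 2 synonymous substitutions.
Codon 2 (CCU, Pro): 3 synonymous substitutions.
Codon 3 (CGU, Arg): 3 synonymous substitutions.
Total: 2 + 3 + 3 = 8.

8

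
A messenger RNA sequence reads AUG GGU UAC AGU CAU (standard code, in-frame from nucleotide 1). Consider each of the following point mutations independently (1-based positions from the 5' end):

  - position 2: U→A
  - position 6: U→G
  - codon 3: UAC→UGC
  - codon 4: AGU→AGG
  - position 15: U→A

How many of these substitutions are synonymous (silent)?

1

Codon 1: AUG (Met) → AAG (Lys) — missense.
Codon 2: GGU (Gly) → GGG (Gly) — synonymous.
Codon 3: UAC (Tyr) → UGC (Cys) — missense.
Codon 4: AGU (Ser) → AGG (Arg) — missense.
Codon 5: CAU (His) → CAA (Gln) — missense.
Synonymous: 1 of 5.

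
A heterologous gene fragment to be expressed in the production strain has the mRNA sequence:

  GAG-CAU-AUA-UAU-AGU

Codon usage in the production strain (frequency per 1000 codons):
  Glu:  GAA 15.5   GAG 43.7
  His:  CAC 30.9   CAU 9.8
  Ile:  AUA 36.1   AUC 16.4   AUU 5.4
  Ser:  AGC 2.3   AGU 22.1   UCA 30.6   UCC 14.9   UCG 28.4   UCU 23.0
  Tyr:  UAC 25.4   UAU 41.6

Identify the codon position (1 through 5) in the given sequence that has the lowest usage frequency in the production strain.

2

Codon 1 GAG (Glu): 43.7 per 1000.
Codon 2 CAU (His): 9.8 per 1000.
Codon 3 AUA (Ile): 36.1 per 1000.
Codon 4 UAU (Tyr): 41.6 per 1000.
Codon 5 AGU (Ser): 22.1 per 1000.
Lowest frequency is 9.8 at codon 2.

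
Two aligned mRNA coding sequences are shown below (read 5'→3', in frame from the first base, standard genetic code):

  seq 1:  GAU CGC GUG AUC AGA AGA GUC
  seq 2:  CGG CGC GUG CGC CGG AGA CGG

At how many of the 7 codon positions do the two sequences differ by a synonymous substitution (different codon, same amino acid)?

Codon 1: GAU Asp / CGG Arg — nonsynonymous.
Codon 2: CGC Arg / CGC Arg — identical.
Codon 3: GUG Val / GUG Val — identical.
Codon 4: AUC Ile / CGC Arg — nonsynonymous.
Codon 5: AGA Arg / CGG Arg — synonymous.
Codon 6: AGA Arg / AGA Arg — identical.
Codon 7: GUC Val / CGG Arg — nonsynonymous.
Synonymous differences: 1.

1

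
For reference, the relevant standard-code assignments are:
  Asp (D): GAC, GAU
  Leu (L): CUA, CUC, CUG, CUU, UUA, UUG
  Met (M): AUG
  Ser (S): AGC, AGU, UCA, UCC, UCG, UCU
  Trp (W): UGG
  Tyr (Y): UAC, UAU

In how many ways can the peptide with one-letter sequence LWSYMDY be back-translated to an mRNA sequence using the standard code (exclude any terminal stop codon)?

288

Leu: 6 codons.
Trp: 1 codon.
Ser: 6 codons.
Tyr: 2 codons.
Met: 1 codon.
Asp: 2 codons.
Tyr: 2 codons.
6 × 1 × 6 × 2 × 1 × 2 × 2 = 288.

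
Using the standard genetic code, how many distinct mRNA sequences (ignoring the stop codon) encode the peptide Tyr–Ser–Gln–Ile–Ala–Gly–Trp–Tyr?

2304

Tyr: 2 codons.
Ser: 6 codons.
Gln: 2 codons.
Ile: 3 codons.
Ala: 4 codons.
Gly: 4 codons.
Trp: 1 codon.
Tyr: 2 codons.
2 × 6 × 2 × 3 × 4 × 4 × 1 × 2 = 2304.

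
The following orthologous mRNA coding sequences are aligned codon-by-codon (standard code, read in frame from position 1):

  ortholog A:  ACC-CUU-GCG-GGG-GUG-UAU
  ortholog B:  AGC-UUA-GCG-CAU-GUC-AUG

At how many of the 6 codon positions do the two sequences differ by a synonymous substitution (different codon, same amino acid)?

Codon 1: ACC Thr / AGC Ser — nonsynonymous.
Codon 2: CUU Leu / UUA Leu — synonymous.
Codon 3: GCG Ala / GCG Ala — identical.
Codon 4: GGG Gly / CAU His — nonsynonymous.
Codon 5: GUG Val / GUC Val — synonymous.
Codon 6: UAU Tyr / AUG Met — nonsynonymous.
Synonymous differences: 2.

2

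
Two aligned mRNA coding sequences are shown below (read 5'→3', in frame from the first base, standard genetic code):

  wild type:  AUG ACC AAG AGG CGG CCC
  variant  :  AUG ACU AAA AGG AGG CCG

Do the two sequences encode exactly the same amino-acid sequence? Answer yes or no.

yes

Codon 1: AUG Met / AUG Met — identical.
Codon 2: ACC Thr / ACU Thr — synonymous.
Codon 3: AAG Lys / AAA Lys — synonymous.
Codon 4: AGG Arg / AGG Arg — identical.
Codon 5: CGG Arg / AGG Arg — synonymous.
Codon 6: CCC Pro / CCG Pro — synonymous.
Nonsynonymous differences: 0 → same protein.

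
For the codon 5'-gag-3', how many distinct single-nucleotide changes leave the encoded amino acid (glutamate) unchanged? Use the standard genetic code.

Position 1: none → 0 synonymous.
Position 2: none → 0 synonymous.
Position 3: GAA → 1 synonymous.
Total: 0 + 0 + 1 = 1.

1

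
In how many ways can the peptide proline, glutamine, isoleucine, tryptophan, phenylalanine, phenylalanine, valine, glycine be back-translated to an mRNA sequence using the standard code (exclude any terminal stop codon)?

Pro: 4 codons.
Gln: 2 codons.
Ile: 3 codons.
Trp: 1 codon.
Phe: 2 codons.
Phe: 2 codons.
Val: 4 codons.
Gly: 4 codons.
4 × 2 × 3 × 1 × 2 × 2 × 4 × 4 = 1536.

1536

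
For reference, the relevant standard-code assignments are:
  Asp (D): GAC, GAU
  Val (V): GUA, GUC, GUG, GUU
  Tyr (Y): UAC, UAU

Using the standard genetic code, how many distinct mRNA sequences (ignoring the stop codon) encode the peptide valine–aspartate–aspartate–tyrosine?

32

Val: 4 codons.
Asp: 2 codons.
Asp: 2 codons.
Tyr: 2 codons.
4 × 2 × 2 × 2 = 32.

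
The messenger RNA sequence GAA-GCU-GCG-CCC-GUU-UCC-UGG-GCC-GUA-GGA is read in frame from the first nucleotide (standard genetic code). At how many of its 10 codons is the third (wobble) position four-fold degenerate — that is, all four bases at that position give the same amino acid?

Codon 1 GAA (Glu): third position 2-fold.
Codon 2 GCU (Ala): third position 4-fold.
Codon 3 GCG (Ala): third position 4-fold.
Codon 4 CCC (Pro): third position 4-fold.
Codon 5 GUU (Val): third position 4-fold.
Codon 6 UCC (Ser): third position 4-fold.
Codon 7 UGG (Trp): third position 1-fold.
Codon 8 GCC (Ala): third position 4-fold.
Codon 9 GUA (Val): third position 4-fold.
Codon 10 GGA (Gly): third position 4-fold.
Four-fold degenerate third positions: 8.

8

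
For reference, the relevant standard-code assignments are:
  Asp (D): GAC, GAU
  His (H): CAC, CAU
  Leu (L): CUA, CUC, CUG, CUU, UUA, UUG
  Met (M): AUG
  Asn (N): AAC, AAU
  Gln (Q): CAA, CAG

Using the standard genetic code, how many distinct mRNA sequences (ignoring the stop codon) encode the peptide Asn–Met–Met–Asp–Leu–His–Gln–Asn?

192

Asn: 2 codons.
Met: 1 codon.
Met: 1 codon.
Asp: 2 codons.
Leu: 6 codons.
His: 2 codons.
Gln: 2 codons.
Asn: 2 codons.
2 × 1 × 1 × 2 × 6 × 2 × 2 × 2 = 192.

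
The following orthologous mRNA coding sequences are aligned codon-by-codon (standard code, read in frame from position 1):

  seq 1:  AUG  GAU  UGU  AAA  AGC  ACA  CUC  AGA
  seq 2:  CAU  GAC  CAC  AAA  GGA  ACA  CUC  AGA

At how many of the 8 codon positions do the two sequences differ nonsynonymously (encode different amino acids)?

Codon 1: AUG Met / CAU His — nonsynonymous.
Codon 2: GAU Asp / GAC Asp — synonymous.
Codon 3: UGU Cys / CAC His — nonsynonymous.
Codon 4: AAA Lys / AAA Lys — identical.
Codon 5: AGC Ser / GGA Gly — nonsynonymous.
Codon 6: ACA Thr / ACA Thr — identical.
Codon 7: CUC Leu / CUC Leu — identical.
Codon 8: AGA Arg / AGA Arg — identical.
Nonsynonymous differences: 3.

3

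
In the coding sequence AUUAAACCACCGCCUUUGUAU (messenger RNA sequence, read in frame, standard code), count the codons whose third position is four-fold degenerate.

3

Codon 1 AUU (Ile): third position 3-fold.
Codon 2 AAA (Lys): third position 2-fold.
Codon 3 CCA (Pro): third position 4-fold.
Codon 4 CCG (Pro): third position 4-fold.
Codon 5 CCU (Pro): third position 4-fold.
Codon 6 UUG (Leu): third position 2-fold.
Codon 7 UAU (Tyr): third position 2-fold.
Four-fold degenerate third positions: 3.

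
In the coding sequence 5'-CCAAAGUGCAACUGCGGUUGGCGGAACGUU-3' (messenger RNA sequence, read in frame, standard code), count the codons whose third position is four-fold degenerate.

Codon 1 CCA (Pro): third position 4-fold.
Codon 2 AAG (Lys): third position 2-fold.
Codon 3 UGC (Cys): third position 2-fold.
Codon 4 AAC (Asn): third position 2-fold.
Codon 5 UGC (Cys): third position 2-fold.
Codon 6 GGU (Gly): third position 4-fold.
Codon 7 UGG (Trp): third position 1-fold.
Codon 8 CGG (Arg): third position 4-fold.
Codon 9 AAC (Asn): third position 2-fold.
Codon 10 GUU (Val): third position 4-fold.
Four-fold degenerate third positions: 4.

4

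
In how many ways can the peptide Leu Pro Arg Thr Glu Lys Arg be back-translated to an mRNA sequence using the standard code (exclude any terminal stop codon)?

13824

Leu: 6 codons.
Pro: 4 codons.
Arg: 6 codons.
Thr: 4 codons.
Glu: 2 codons.
Lys: 2 codons.
Arg: 6 codons.
6 × 4 × 6 × 4 × 2 × 2 × 6 = 13824.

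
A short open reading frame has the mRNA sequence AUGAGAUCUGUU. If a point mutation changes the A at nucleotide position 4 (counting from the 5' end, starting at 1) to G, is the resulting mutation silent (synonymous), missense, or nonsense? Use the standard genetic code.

missense

Position 4 falls in codon 2: AGA → Arg.
After the substitution the codon is GGA → Gly.
Arg ≠ Gly, so this is a missense mutation.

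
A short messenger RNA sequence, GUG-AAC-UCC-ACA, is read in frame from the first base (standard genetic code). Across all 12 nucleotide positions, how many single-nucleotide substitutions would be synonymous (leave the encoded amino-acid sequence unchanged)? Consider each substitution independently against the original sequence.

Codon 1 (GUG, Val): 3 synonymous substitutions.
Codon 2 (AAC, Asn): 1 synonymous substitution.
Codon 3 (UCC, Ser): 3 synonymous substitutions.
Codon 4 (ACA, Thr): 3 synonymous substitutions.
Total: 3 + 1 + 3 + 3 = 10.

10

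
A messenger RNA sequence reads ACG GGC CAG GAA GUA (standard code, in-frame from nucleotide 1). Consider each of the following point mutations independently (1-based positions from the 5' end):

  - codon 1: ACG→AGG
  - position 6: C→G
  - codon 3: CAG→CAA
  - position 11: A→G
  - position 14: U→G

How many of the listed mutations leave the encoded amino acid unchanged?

Codon 1: ACG (Thr) → AGG (Arg) — missense.
Codon 2: GGC (Gly) → GGG (Gly) — synonymous.
Codon 3: CAG (Gln) → CAA (Gln) — synonymous.
Codon 4: GAA (Glu) → GGA (Gly) — missense.
Codon 5: GUA (Val) → GGA (Gly) — missense.
Synonymous: 2 of 5.

2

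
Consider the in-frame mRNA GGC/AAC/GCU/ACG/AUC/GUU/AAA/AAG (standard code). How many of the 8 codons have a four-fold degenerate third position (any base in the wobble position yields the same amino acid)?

4

Codon 1 GGC (Gly): third position 4-fold.
Codon 2 AAC (Asn): third position 2-fold.
Codon 3 GCU (Ala): third position 4-fold.
Codon 4 ACG (Thr): third position 4-fold.
Codon 5 AUC (Ile): third position 3-fold.
Codon 6 GUU (Val): third position 4-fold.
Codon 7 AAA (Lys): third position 2-fold.
Codon 8 AAG (Lys): third position 2-fold.
Four-fold degenerate third positions: 4.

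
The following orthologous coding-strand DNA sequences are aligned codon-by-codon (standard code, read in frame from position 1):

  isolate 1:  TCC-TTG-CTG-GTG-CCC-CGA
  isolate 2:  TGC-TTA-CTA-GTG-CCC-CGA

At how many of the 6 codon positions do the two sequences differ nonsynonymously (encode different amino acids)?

1

Codon 1: TCC Ser / TGC Cys — nonsynonymous.
Codon 2: TTG Leu / TTA Leu — synonymous.
Codon 3: CTG Leu / CTA Leu — synonymous.
Codon 4: GTG Val / GTG Val — identical.
Codon 5: CCC Pro / CCC Pro — identical.
Codon 6: CGA Arg / CGA Arg — identical.
Nonsynonymous differences: 1.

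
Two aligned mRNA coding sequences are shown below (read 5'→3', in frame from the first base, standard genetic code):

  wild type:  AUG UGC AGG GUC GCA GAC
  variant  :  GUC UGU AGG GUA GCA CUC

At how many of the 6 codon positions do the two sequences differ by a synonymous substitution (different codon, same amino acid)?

Codon 1: AUG Met / GUC Val — nonsynonymous.
Codon 2: UGC Cys / UGU Cys — synonymous.
Codon 3: AGG Arg / AGG Arg — identical.
Codon 4: GUC Val / GUA Val — synonymous.
Codon 5: GCA Ala / GCA Ala — identical.
Codon 6: GAC Asp / CUC Leu — nonsynonymous.
Synonymous differences: 2.

2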